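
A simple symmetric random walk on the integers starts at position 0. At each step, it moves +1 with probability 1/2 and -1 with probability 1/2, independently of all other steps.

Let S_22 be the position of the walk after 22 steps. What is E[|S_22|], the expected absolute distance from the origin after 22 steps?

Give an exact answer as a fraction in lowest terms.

S_22 takes values m ≡ 0 (mod 2) with |m| ≤ 22; P(S_22=m) = C(22,(22+m)/2)/2^22.
Total paths: 2^22 = 4194304
Distribution: P(S=-22)=1/4194304, P(S=-20)=22/4194304, P(S=-18)=231/4194304, P(S=-16)=1540/4194304, P(S=-14)=7315/4194304, P(S=-12)=26334/4194304, P(S=-10)=74613/4194304, P(S=-8)=170544/4194304, P(S=-6)=319770/4194304, P(S=-4)=497420/4194304, P(S=-2)=646646/4194304, P(S=0)=705432/4194304, P(S=2)=646646/4194304, P(S=4)=497420/4194304, P(S=6)=319770/4194304, P(S=8)=170544/4194304, P(S=10)=74613/4194304, P(S=12)=26334/4194304, P(S=14)=7315/4194304, P(S=16)=1540/4194304, P(S=18)=231/4194304, P(S=20)=22/4194304, P(S=22)=1/4194304
E[|S_22|] = Σ_m |m|·P(S_22=m) = 15519504/4194304 = 969969/262144

Answer: 969969/262144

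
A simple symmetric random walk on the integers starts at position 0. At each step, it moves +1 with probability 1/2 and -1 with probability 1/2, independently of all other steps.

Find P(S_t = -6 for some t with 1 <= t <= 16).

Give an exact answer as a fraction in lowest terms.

Count via complement. Let g(t,s) = #length-t paths at position s with S_1..S_t all ≠ -6.
g(t,s) = g(t-1,s-1) + g(t-1,s+1) for s ≠ -6; g(t,-6) = 0.
t=0: g(0,0)=1
t=1: g(1,-1)=1 g(1,1)=1
t=2: g(2,-2)=1 g(2,0)=2 g(2,2)=1
t=3: g(3,-3)=1 g(3,-1)=3 g(3,1)=3 g(3,3)=1
t=4: g(4,-4)=1 g(4,-2)=4 g(4,0)=6 g(4,2)=4 g(4,4)=1
t=5: g(5,-5)=1 g(5,-3)=5 g(5,-1)=10 g(5,1)=10 g(5,3)=5 g(5,5)=1
t=6: g(6,-4)=6 g(6,-2)=15 g(6,0)=20 g(6,2)=15 g(6,4)=6 g(6,6)=1
t=7: g(7,-5)=6 g(7,-3)=21 g(7,-1)=35 g(7,1)=35 g(7,3)=21 g(7,5)=7 g(7,7)=1
t=8: g(8,-4)=27 g(8,-2)=56 g(8,0)=70 g(8,2)=56 g(8,4)=28 g(8,6)=8 g(8,8)=1
t=9: g(9,-5)=27 g(9,-3)=83 g(9,-1)=126 g(9,1)=126 g(9,3)=84 g(9,5)=36 g(9,7)=9 g(9,9)=1
t=10: g(10,-4)=110 g(10,-2)=209 g(10,0)=252 g(10,2)=210 g(10,4)=120 g(10,6)=45 g(10,8)=10 g(10,10)=1
t=11: g(11,-5)=110 g(11,-3)=319 g(11,-1)=461 g(11,1)=462 g(11,3)=330 g(11,5)=165 g(11,7)=55 g(11,9)=11 g(11,11)=1
t=12: g(12,-4)=429 g(12,-2)=780 g(12,0)=923 g(12,2)=792 g(12,4)=495 g(12,6)=220 g(12,8)=66 g(12,10)=12 g(12,12)=1
t=13: g(13,-5)=429 g(13,-3)=1209 g(13,-1)=1703 g(13,1)=1715 g(13,3)=1287 g(13,5)=715 g(13,7)=286 g(13,9)=78 g(13,11)=13 g(13,13)=1
t=14: g(14,-4)=1638 g(14,-2)=2912 g(14,0)=3418 g(14,2)=3002 g(14,4)=2002 g(14,6)=1001 g(14,8)=364 g(14,10)=91 g(14,12)=14 g(14,14)=1
t=15: g(15,-5)=1638 g(15,-3)=4550 g(15,-1)=6330 g(15,1)=6420 g(15,3)=5004 g(15,5)=3003 g(15,7)=1365 g(15,9)=455 g(15,11)=105 g(15,13)=15 g(15,15)=1
t=16: g(16,-4)=6188 g(16,-2)=10880 g(16,0)=12750 g(16,2)=11424 g(16,4)=8007 g(16,6)=4368 g(16,8)=1820 g(16,10)=560 g(16,12)=120 g(16,14)=16 g(16,16)=1
Paths never hitting -6: Σ_s g(16,s) = 56134
Paths hitting -6: 2^16 - 56134 = 9402
P = 9402/65536 = 4701/32768

Answer: 4701/32768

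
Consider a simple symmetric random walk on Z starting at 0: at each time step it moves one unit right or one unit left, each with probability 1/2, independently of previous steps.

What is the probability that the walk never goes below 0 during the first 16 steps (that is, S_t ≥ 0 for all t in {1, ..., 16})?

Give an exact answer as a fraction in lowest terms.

Let f(t,s) = #length-t paths at position s with S_1..S_t all ≥ 0.
f(t,s) = f(t-1,s-1) + f(t-1,s+1) for s ≥ 0; f(t,s) = 0 for s < 0.
t=0: f(0,0)=1
t=1: f(1,1)=1
t=2: f(2,0)=1 f(2,2)=1
t=3: f(3,1)=2 f(3,3)=1
t=4: f(4,0)=2 f(4,2)=3 f(4,4)=1
t=5: f(5,1)=5 f(5,3)=4 f(5,5)=1
t=6: f(6,0)=5 f(6,2)=9 f(6,4)=5 f(6,6)=1
t=7: f(7,1)=14 f(7,3)=14 f(7,5)=6 f(7,7)=1
t=8: f(8,0)=14 f(8,2)=28 f(8,4)=20 f(8,6)=7 f(8,8)=1
t=9: f(9,1)=42 f(9,3)=48 f(9,5)=27 f(9,7)=8 f(9,9)=1
t=10: f(10,0)=42 f(10,2)=90 f(10,4)=75 f(10,6)=35 f(10,8)=9 f(10,10)=1
t=11: f(11,1)=132 f(11,3)=165 f(11,5)=110 f(11,7)=44 f(11,9)=10 f(11,11)=1
t=12: f(12,0)=132 f(12,2)=297 f(12,4)=275 f(12,6)=154 f(12,8)=54 f(12,10)=11 f(12,12)=1
t=13: f(13,1)=429 f(13,3)=572 f(13,5)=429 f(13,7)=208 f(13,9)=65 f(13,11)=12 f(13,13)=1
t=14: f(14,0)=429 f(14,2)=1001 f(14,4)=1001 f(14,6)=637 f(14,8)=273 f(14,10)=77 f(14,12)=13 f(14,14)=1
t=15: f(15,1)=1430 f(15,3)=2002 f(15,5)=1638 f(15,7)=910 f(15,9)=350 f(15,11)=90 f(15,13)=14 f(15,15)=1
t=16: f(16,0)=1430 f(16,2)=3432 f(16,4)=3640 f(16,6)=2548 f(16,8)=1260 f(16,10)=440 f(16,12)=104 f(16,14)=15 f(16,16)=1
Σ_s f(16,s) = 12870
P = 12870/65536 = 6435/32768

Answer: 6435/32768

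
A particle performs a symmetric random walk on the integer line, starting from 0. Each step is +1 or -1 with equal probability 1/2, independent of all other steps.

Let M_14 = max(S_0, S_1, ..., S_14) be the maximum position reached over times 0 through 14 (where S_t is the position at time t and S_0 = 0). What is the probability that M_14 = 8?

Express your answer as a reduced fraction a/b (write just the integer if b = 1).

Answer: 91/4096

Derivation:
Let M_14 = max(S_0,...,S_14). Use the reflection principle: for j ≥ 1, #{paths with M_14 ≥ j} = #{S_14 ≥ j} + #{S_14 ≥ j+1}.
By reflection, #{M_14 ≥ 8} = #{S_14 ≥ 8} + #{S_14 ≥ 9} = 470 + 106 = 576.
#{M_14 ≥ 9} = #{S_14 ≥ 9} + #{S_14 ≥ 10} = 106 + 106 = 212.
#{M_14 = 8} = 576 - 212 = 364.
P(M_14 = 8) = 364/16384 = 91/4096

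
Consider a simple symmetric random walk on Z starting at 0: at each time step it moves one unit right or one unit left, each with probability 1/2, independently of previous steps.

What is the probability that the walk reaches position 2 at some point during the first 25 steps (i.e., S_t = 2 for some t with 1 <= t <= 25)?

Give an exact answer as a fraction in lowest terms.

Answer: 2894229/4194304

Derivation:
Count via complement. Let g(t,s) = #length-t paths at position s with S_1..S_t all ≠ 2.
g(t,s) = g(t-1,s-1) + g(t-1,s+1) for s ≠ 2; g(t,2) = 0.
t=0: g(0,0)=1
t=1: g(1,-1)=1 g(1,1)=1
t=2: g(2,-2)=1 g(2,0)=2
t=3: g(3,-3)=1 g(3,-1)=3 g(3,1)=2
t=4: g(4,-4)=1 g(4,-2)=4 g(4,0)=5
t=5: g(5,-5)=1 g(5,-3)=5 g(5,-1)=9 g(5,1)=5
t=6: g(6,-6)=1 g(6,-4)=6 g(6,-2)=14 g(6,0)=14
t=7: g(7,-7)=1 g(7,-5)=7 g(7,-3)=20 g(7,-1)=28 g(7,1)=14
t=8: g(8,-8)=1 g(8,-6)=8 g(8,-4)=27 g(8,-2)=48 g(8,0)=42
t=9: g(9,-9)=1 g(9,-7)=9 g(9,-5)=35 g(9,-3)=75 g(9,-1)=90 g(9,1)=42
t=10: g(10,-10)=1 g(10,-8)=10 g(10,-6)=44 g(10,-4)=110 g(10,-2)=165 g(10,0)=132
t=11: g(11,-11)=1 g(11,-9)=11 g(11,-7)=54 g(11,-5)=154 g(11,-3)=275 g(11,-1)=297 g(11,1)=132
t=12: g(12,-12)=1 g(12,-10)=12 g(12,-8)=65 g(12,-6)=208 g(12,-4)=429 g(12,-2)=572 g(12,0)=429
t=13: g(13,-13)=1 g(13,-11)=13 g(13,-9)=77 g(13,-7)=273 g(13,-5)=637 g(13,-3)=1001 g(13,-1)=1001 g(13,1)=429
t=14: g(14,-14)=1 g(14,-12)=14 g(14,-10)=90 g(14,-8)=350 g(14,-6)=910 g(14,-4)=1638 g(14,-2)=2002 g(14,0)=1430
t=15: g(15,-15)=1 g(15,-13)=15 g(15,-11)=104 g(15,-9)=440 g(15,-7)=1260 g(15,-5)=2548 g(15,-3)=3640 g(15,-1)=3432 g(15,1)=1430
t=16: g(16,-16)=1 g(16,-14)=16 g(16,-12)=119 g(16,-10)=544 g(16,-8)=1700 g(16,-6)=3808 g(16,-4)=6188 g(16,-2)=7072 g(16,0)=4862
t=17: g(17,-17)=1 g(17,-15)=17 g(17,-13)=135 g(17,-11)=663 g(17,-9)=2244 g(17,-7)=5508 g(17,-5)=9996 g(17,-3)=13260 g(17,-1)=11934 g(17,1)=4862
t=18: g(18,-18)=1 g(18,-16)=18 g(18,-14)=152 g(18,-12)=798 g(18,-10)=2907 g(18,-8)=7752 g(18,-6)=15504 g(18,-4)=23256 g(18,-2)=25194 g(18,0)=16796
t=19: g(19,-19)=1 g(19,-17)=19 g(19,-15)=170 g(19,-13)=950 g(19,-11)=3705 g(19,-9)=10659 g(19,-7)=23256 g(19,-5)=38760 g(19,-3)=48450 g(19,-1)=41990 g(19,1)=16796
t=20: g(20,-20)=1 g(20,-18)=20 g(20,-16)=189 g(20,-14)=1120 g(20,-12)=4655 g(20,-10)=14364 g(20,-8)=33915 g(20,-6)=62016 g(20,-4)=87210 g(20,-2)=90440 g(20,0)=58786
t=21: g(21,-21)=1 g(21,-19)=21 g(21,-17)=209 g(21,-15)=1309 g(21,-13)=5775 g(21,-11)=19019 g(21,-9)=48279 g(21,-7)=95931 g(21,-5)=149226 g(21,-3)=177650 g(21,-1)=149226 g(21,1)=58786
t=22: g(22,-22)=1 g(22,-20)=22 g(22,-18)=230 g(22,-16)=1518 g(22,-14)=7084 g(22,-12)=24794 g(22,-10)=67298 g(22,-8)=144210 g(22,-6)=245157 g(22,-4)=326876 g(22,-2)=326876 g(22,0)=208012
t=23: g(23,-23)=1 g(23,-21)=23 g(23,-19)=252 g(23,-17)=1748 g(23,-15)=8602 g(23,-13)=31878 g(23,-11)=92092 g(23,-9)=211508 g(23,-7)=389367 g(23,-5)=572033 g(23,-3)=653752 g(23,-1)=534888 g(23,1)=208012
t=24: g(24,-24)=1 g(24,-22)=24 g(24,-20)=275 g(24,-18)=2000 g(24,-16)=10350 g(24,-14)=40480 g(24,-12)=123970 g(24,-10)=303600 g(24,-8)=600875 g(24,-6)=961400 g(24,-4)=1225785 g(24,-2)=1188640 g(24,0)=742900
t=25: g(25,-25)=1 g(25,-23)=25 g(25,-21)=299 g(25,-19)=2275 g(25,-17)=12350 g(25,-15)=50830 g(25,-13)=164450 g(25,-11)=427570 g(25,-9)=904475 g(25,-7)=1562275 g(25,-5)=2187185 g(25,-3)=2414425 g(25,-1)=1931540 g(25,1)=742900
Paths never hitting 2: Σ_s g(25,s) = 10400600
Paths hitting 2: 2^25 - 10400600 = 23153832
P = 23153832/33554432 = 2894229/4194304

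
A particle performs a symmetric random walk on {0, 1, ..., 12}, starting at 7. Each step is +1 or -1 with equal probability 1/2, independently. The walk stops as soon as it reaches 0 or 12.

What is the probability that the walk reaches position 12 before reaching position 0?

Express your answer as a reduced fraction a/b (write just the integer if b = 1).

Answer: 7/12

Derivation:
Symmetric walk (p = 1/2): the harmonic-function argument gives P(hit 12 before 0 | start at 7) = a/N.
P = 7/12 = 7/12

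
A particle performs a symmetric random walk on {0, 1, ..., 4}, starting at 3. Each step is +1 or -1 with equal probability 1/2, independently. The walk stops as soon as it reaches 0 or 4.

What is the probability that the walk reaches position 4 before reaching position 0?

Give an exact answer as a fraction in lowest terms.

Symmetric walk (p = 1/2): the harmonic-function argument gives P(hit 4 before 0 | start at 3) = a/N.
P = 3/4 = 3/4

Answer: 3/4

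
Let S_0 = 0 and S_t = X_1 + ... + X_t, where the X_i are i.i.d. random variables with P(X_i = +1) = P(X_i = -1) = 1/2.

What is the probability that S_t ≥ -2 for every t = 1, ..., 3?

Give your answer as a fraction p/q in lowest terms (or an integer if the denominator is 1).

Let f(t,s) = #length-t paths at position s with S_1..S_t all ≥ -2.
f(t,s) = f(t-1,s-1) + f(t-1,s+1) for s ≥ -2; f(t,s) = 0 for s < -2.
t=0: f(0,0)=1
t=1: f(1,-1)=1 f(1,1)=1
t=2: f(2,-2)=1 f(2,0)=2 f(2,2)=1
t=3: f(3,-1)=3 f(3,1)=3 f(3,3)=1
Σ_s f(3,s) = 7
P = 7/8 = 7/8

Answer: 7/8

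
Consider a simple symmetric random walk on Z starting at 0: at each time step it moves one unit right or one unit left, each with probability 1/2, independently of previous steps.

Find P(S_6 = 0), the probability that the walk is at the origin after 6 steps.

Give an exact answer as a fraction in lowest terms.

Answer: 5/16

Derivation:
To return to 0 after 6 steps: need exactly 3 steps of +1 and 3 of -1.
Favorable paths: C(6,3) = 20
Total paths: 2^6 = 64
P = 20/64 = 5/16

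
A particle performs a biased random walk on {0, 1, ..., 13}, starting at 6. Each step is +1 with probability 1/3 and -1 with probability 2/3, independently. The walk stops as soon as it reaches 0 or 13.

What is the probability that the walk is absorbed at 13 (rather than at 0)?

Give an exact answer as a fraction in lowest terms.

Answer: 63/8191

Derivation:
Biased walk: p = 1/3, q = 2/3, r = q/p = 2
Gambler's ruin: P(hit 13 before 0 | start at 6) = (1 - r^a)/(1 - r^N)
r^6 = 64; r^13 = 8192
P = (1 - 64) / (1 - 8192) = -63 / -8191 = 63/8191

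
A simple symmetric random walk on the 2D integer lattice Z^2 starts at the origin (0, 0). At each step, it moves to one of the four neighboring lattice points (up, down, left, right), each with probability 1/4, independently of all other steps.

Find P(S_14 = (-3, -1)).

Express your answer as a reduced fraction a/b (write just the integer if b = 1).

Answer: 3006003/134217728

Derivation:
Let h be the number of horizontal steps (so 14-h are vertical). To end at (-3,-1) need (h-3)/2 right-steps and ((14-h)-1)/2 up-steps.
Sum over h with 3 ≤ h ≤ 13, h ≡ 1 (mod 2), 14-h ≡ 1 (mod 2):
h=3: C(14,3)·C(3,0)·C(11,5) = 364·1·462 = 168168
h=5: C(14,5)·C(5,1)·C(9,4) = 2002·5·126 = 1261260
h=7: C(14,7)·C(7,2)·C(7,3) = 3432·21·35 = 2522520
h=9: C(14,9)·C(9,3)·C(5,2) = 2002·84·10 = 1681680
h=11: C(14,11)·C(11,4)·C(3,1) = 364·330·3 = 360360
h=13: C(14,13)·C(13,5)·C(1,0) = 14·1287·1 = 18018
Total favorable: 6012006
Total paths: 4^14 = 268435456
P = 6012006/268435456 = 3006003/134217728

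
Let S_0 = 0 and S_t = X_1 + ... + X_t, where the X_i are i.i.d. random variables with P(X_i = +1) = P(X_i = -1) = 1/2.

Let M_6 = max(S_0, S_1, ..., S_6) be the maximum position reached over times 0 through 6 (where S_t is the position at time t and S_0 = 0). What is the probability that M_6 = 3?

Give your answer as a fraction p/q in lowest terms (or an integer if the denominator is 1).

Let M_6 = max(S_0,...,S_6). Use the reflection principle: for j ≥ 1, #{paths with M_6 ≥ j} = #{S_6 ≥ j} + #{S_6 ≥ j+1}.
By reflection, #{M_6 ≥ 3} = #{S_6 ≥ 3} + #{S_6 ≥ 4} = 7 + 7 = 14.
#{M_6 ≥ 4} = #{S_6 ≥ 4} + #{S_6 ≥ 5} = 7 + 1 = 8.
#{M_6 = 3} = 14 - 8 = 6.
P(M_6 = 3) = 6/64 = 3/32

Answer: 3/32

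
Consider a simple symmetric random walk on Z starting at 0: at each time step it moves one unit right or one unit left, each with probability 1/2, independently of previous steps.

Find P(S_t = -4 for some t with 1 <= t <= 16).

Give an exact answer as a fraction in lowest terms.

Answer: 10889/32768

Derivation:
Count via complement. Let g(t,s) = #length-t paths at position s with S_1..S_t all ≠ -4.
g(t,s) = g(t-1,s-1) + g(t-1,s+1) for s ≠ -4; g(t,-4) = 0.
t=0: g(0,0)=1
t=1: g(1,-1)=1 g(1,1)=1
t=2: g(2,-2)=1 g(2,0)=2 g(2,2)=1
t=3: g(3,-3)=1 g(3,-1)=3 g(3,1)=3 g(3,3)=1
t=4: g(4,-2)=4 g(4,0)=6 g(4,2)=4 g(4,4)=1
t=5: g(5,-3)=4 g(5,-1)=10 g(5,1)=10 g(5,3)=5 g(5,5)=1
t=6: g(6,-2)=14 g(6,0)=20 g(6,2)=15 g(6,4)=6 g(6,6)=1
t=7: g(7,-3)=14 g(7,-1)=34 g(7,1)=35 g(7,3)=21 g(7,5)=7 g(7,7)=1
t=8: g(8,-2)=48 g(8,0)=69 g(8,2)=56 g(8,4)=28 g(8,6)=8 g(8,8)=1
t=9: g(9,-3)=48 g(9,-1)=117 g(9,1)=125 g(9,3)=84 g(9,5)=36 g(9,7)=9 g(9,9)=1
t=10: g(10,-2)=165 g(10,0)=242 g(10,2)=209 g(10,4)=120 g(10,6)=45 g(10,8)=10 g(10,10)=1
t=11: g(11,-3)=165 g(11,-1)=407 g(11,1)=451 g(11,3)=329 g(11,5)=165 g(11,7)=55 g(11,9)=11 g(11,11)=1
t=12: g(12,-2)=572 g(12,0)=858 g(12,2)=780 g(12,4)=494 g(12,6)=220 g(12,8)=66 g(12,10)=12 g(12,12)=1
t=13: g(13,-3)=572 g(13,-1)=1430 g(13,1)=1638 g(13,3)=1274 g(13,5)=714 g(13,7)=286 g(13,9)=78 g(13,11)=13 g(13,13)=1
t=14: g(14,-2)=2002 g(14,0)=3068 g(14,2)=2912 g(14,4)=1988 g(14,6)=1000 g(14,8)=364 g(14,10)=91 g(14,12)=14 g(14,14)=1
t=15: g(15,-3)=2002 g(15,-1)=5070 g(15,1)=5980 g(15,3)=4900 g(15,5)=2988 g(15,7)=1364 g(15,9)=455 g(15,11)=105 g(15,13)=15 g(15,15)=1
t=16: g(16,-2)=7072 g(16,0)=11050 g(16,2)=10880 g(16,4)=7888 g(16,6)=4352 g(16,8)=1819 g(16,10)=560 g(16,12)=120 g(16,14)=16 g(16,16)=1
Paths never hitting -4: Σ_s g(16,s) = 43758
Paths hitting -4: 2^16 - 43758 = 21778
P = 21778/65536 = 10889/32768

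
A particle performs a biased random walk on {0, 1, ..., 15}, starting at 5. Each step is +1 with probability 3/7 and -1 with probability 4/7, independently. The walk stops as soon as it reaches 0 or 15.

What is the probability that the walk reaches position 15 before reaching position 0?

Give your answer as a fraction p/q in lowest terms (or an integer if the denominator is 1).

Answer: 59049/1356457

Derivation:
Biased walk: p = 3/7, q = 4/7, r = q/p = 4/3
Gambler's ruin: P(hit 15 before 0 | start at 5) = (1 - r^a)/(1 - r^N)
r^5 = 1024/243; r^15 = 1073741824/14348907
P = (1 - 1024/243) / (1 - 1073741824/14348907) = -781/243 / -1059392917/14348907 = 59049/1356457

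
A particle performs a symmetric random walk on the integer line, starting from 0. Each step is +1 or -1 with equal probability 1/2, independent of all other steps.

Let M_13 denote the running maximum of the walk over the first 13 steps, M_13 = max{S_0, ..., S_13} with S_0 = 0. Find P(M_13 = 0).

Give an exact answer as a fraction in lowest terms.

Let M_13 = max(S_0,...,S_13). Use the reflection principle: for j ≥ 1, #{paths with M_13 ≥ j} = #{S_13 ≥ j} + #{S_13 ≥ j+1}.
P(M_13 ≥ 0) = 1 since S_0 = 0, so #{M_13 ≥ 0} = 8192.
#{M_13 ≥ 1} = #{S_13 ≥ 1} + #{S_13 ≥ 2} = 4096 + 2380 = 6476.
#{M_13 = 0} = 8192 - 6476 = 1716.
P(M_13 = 0) = 1716/8192 = 429/2048

Answer: 429/2048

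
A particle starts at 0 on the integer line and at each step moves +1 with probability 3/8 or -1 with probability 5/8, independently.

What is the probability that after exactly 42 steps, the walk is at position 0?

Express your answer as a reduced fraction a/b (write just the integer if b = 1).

To be at 0 after 42 steps: need exactly 21 steps of +1 and 21 of -1.
Number of such sequences: C(42,21) = 538257874440
Each has probability (3/8)^21 · (5/8)^21 = 4987885095119476318359375/85070591730234615865843651857942052864
P = 538257874440 · 4987885095119476318359375/85070591730234615865843651857942052864 = 335596053656245817620754241943359375/10633823966279326983230456482242756608

Answer: 335596053656245817620754241943359375/10633823966279326983230456482242756608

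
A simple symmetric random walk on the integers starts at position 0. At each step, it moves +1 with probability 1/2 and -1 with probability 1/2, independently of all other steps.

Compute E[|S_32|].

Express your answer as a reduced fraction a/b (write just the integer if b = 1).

Answer: 300540195/67108864

Derivation:
S_32 takes values m ≡ 0 (mod 2) with |m| ≤ 32; P(S_32=m) = C(32,(32+m)/2)/2^32.
Total paths: 2^32 = 4294967296
Distribution: P(S=-32)=1/4294967296, P(S=-30)=32/4294967296, P(S=-28)=496/4294967296, P(S=-26)=4960/4294967296, P(S=-24)=35960/4294967296, P(S=-22)=201376/4294967296, P(S=-20)=906192/4294967296, P(S=-18)=3365856/4294967296, P(S=-16)=10518300/4294967296, P(S=-14)=28048800/4294967296, P(S=-12)=64512240/4294967296, P(S=-10)=129024480/4294967296, P(S=-8)=225792840/4294967296, P(S=-6)=347373600/4294967296, P(S=-4)=471435600/4294967296, P(S=-2)=565722720/4294967296, P(S=0)=601080390/4294967296, P(S=2)=565722720/4294967296, P(S=4)=471435600/4294967296, P(S=6)=347373600/4294967296, P(S=8)=225792840/4294967296, P(S=10)=129024480/4294967296, P(S=12)=64512240/4294967296, P(S=14)=28048800/4294967296, P(S=16)=10518300/4294967296, P(S=18)=3365856/4294967296, P(S=20)=906192/4294967296, P(S=22)=201376/4294967296, P(S=24)=35960/4294967296, P(S=26)=4960/4294967296, P(S=28)=496/4294967296, P(S=30)=32/4294967296, P(S=32)=1/4294967296
E[|S_32|] = Σ_m |m|·P(S_32=m) = 19234572480/4294967296 = 300540195/67108864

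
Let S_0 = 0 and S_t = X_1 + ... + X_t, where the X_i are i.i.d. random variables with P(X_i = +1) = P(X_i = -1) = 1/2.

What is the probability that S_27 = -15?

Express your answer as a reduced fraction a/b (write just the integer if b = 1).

To reach position -15 after 27 steps: need 6 steps of +1 and 21 of -1.
Favorable paths: C(27,6) = 296010
Total paths: 2^27 = 134217728
P = 296010/134217728 = 148005/67108864

Answer: 148005/67108864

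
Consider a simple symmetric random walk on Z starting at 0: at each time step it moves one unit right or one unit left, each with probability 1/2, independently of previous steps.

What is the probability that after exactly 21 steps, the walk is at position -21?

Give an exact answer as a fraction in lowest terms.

To reach position -21 after 21 steps: need 0 steps of +1 and 21 of -1.
Favorable paths: C(21,0) = 1
Total paths: 2^21 = 2097152
P = 1/2097152 = 1/2097152

Answer: 1/2097152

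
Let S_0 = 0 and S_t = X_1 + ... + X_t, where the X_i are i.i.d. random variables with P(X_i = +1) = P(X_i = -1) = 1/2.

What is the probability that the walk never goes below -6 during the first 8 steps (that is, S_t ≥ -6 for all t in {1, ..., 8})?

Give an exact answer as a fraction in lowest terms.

Let f(t,s) = #length-t paths at position s with S_1..S_t all ≥ -6.
f(t,s) = f(t-1,s-1) + f(t-1,s+1) for s ≥ -6; f(t,s) = 0 for s < -6.
t=0: f(0,0)=1
t=1: f(1,-1)=1 f(1,1)=1
t=2: f(2,-2)=1 f(2,0)=2 f(2,2)=1
t=3: f(3,-3)=1 f(3,-1)=3 f(3,1)=3 f(3,3)=1
t=4: f(4,-4)=1 f(4,-2)=4 f(4,0)=6 f(4,2)=4 f(4,4)=1
t=5: f(5,-5)=1 f(5,-3)=5 f(5,-1)=10 f(5,1)=10 f(5,3)=5 f(5,5)=1
t=6: f(6,-6)=1 f(6,-4)=6 f(6,-2)=15 f(6,0)=20 f(6,2)=15 f(6,4)=6 f(6,6)=1
t=7: f(7,-5)=7 f(7,-3)=21 f(7,-1)=35 f(7,1)=35 f(7,3)=21 f(7,5)=7 f(7,7)=1
t=8: f(8,-6)=7 f(8,-4)=28 f(8,-2)=56 f(8,0)=70 f(8,2)=56 f(8,4)=28 f(8,6)=8 f(8,8)=1
Σ_s f(8,s) = 254
P = 254/256 = 127/128

Answer: 127/128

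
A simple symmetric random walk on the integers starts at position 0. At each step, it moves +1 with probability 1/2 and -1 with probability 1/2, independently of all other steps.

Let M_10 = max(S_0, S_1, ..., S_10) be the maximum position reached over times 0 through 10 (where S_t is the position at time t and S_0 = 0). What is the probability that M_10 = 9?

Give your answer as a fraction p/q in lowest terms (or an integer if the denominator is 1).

Answer: 1/1024

Derivation:
Let M_10 = max(S_0,...,S_10). Use the reflection principle: for j ≥ 1, #{paths with M_10 ≥ j} = #{S_10 ≥ j} + #{S_10 ≥ j+1}.
By reflection, #{M_10 ≥ 9} = #{S_10 ≥ 9} + #{S_10 ≥ 10} = 1 + 1 = 2.
#{M_10 ≥ 10} = #{S_10 ≥ 10} + #{S_10 ≥ 11} = 1 + 0 = 1.
#{M_10 = 9} = 2 - 1 = 1.
P(M_10 = 9) = 1/1024 = 1/1024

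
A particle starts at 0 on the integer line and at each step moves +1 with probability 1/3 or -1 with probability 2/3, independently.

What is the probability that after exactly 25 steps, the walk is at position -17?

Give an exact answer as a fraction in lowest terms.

To reach position -17 after 25 steps: need 4 steps of +1 and 21 steps of -1.
Number of such sequences: C(25,4) = 12650
Each has probability (1/3)^4 · (2/3)^21 = 2097152/847288609443
P = 12650 · 2097152/847288609443 = 26528972800/847288609443

Answer: 26528972800/847288609443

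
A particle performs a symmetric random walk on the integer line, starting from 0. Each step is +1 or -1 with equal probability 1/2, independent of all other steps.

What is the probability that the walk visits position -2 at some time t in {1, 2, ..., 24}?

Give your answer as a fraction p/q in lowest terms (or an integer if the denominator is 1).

Answer: 2894229/4194304

Derivation:
Count via complement. Let g(t,s) = #length-t paths at position s with S_1..S_t all ≠ -2.
g(t,s) = g(t-1,s-1) + g(t-1,s+1) for s ≠ -2; g(t,-2) = 0.
t=0: g(0,0)=1
t=1: g(1,-1)=1 g(1,1)=1
t=2: g(2,0)=2 g(2,2)=1
t=3: g(3,-1)=2 g(3,1)=3 g(3,3)=1
t=4: g(4,0)=5 g(4,2)=4 g(4,4)=1
t=5: g(5,-1)=5 g(5,1)=9 g(5,3)=5 g(5,5)=1
t=6: g(6,0)=14 g(6,2)=14 g(6,4)=6 g(6,6)=1
t=7: g(7,-1)=14 g(7,1)=28 g(7,3)=20 g(7,5)=7 g(7,7)=1
t=8: g(8,0)=42 g(8,2)=48 g(8,4)=27 g(8,6)=8 g(8,8)=1
t=9: g(9,-1)=42 g(9,1)=90 g(9,3)=75 g(9,5)=35 g(9,7)=9 g(9,9)=1
t=10: g(10,0)=132 g(10,2)=165 g(10,4)=110 g(10,6)=44 g(10,8)=10 g(10,10)=1
t=11: g(11,-1)=132 g(11,1)=297 g(11,3)=275 g(11,5)=154 g(11,7)=54 g(11,9)=11 g(11,11)=1
t=12: g(12,0)=429 g(12,2)=572 g(12,4)=429 g(12,6)=208 g(12,8)=65 g(12,10)=12 g(12,12)=1
t=13: g(13,-1)=429 g(13,1)=1001 g(13,3)=1001 g(13,5)=637 g(13,7)=273 g(13,9)=77 g(13,11)=13 g(13,13)=1
t=14: g(14,0)=1430 g(14,2)=2002 g(14,4)=1638 g(14,6)=910 g(14,8)=350 g(14,10)=90 g(14,12)=14 g(14,14)=1
t=15: g(15,-1)=1430 g(15,1)=3432 g(15,3)=3640 g(15,5)=2548 g(15,7)=1260 g(15,9)=440 g(15,11)=104 g(15,13)=15 g(15,15)=1
t=16: g(16,0)=4862 g(16,2)=7072 g(16,4)=6188 g(16,6)=3808 g(16,8)=1700 g(16,10)=544 g(16,12)=119 g(16,14)=16 g(16,16)=1
t=17: g(17,-1)=4862 g(17,1)=11934 g(17,3)=13260 g(17,5)=9996 g(17,7)=5508 g(17,9)=2244 g(17,11)=663 g(17,13)=135 g(17,15)=17 g(17,17)=1
t=18: g(18,0)=16796 g(18,2)=25194 g(18,4)=23256 g(18,6)=15504 g(18,8)=7752 g(18,10)=2907 g(18,12)=798 g(18,14)=152 g(18,16)=18 g(18,18)=1
t=19: g(19,-1)=16796 g(19,1)=41990 g(19,3)=48450 g(19,5)=38760 g(19,7)=23256 g(19,9)=10659 g(19,11)=3705 g(19,13)=950 g(19,15)=170 g(19,17)=19 g(19,19)=1
t=20: g(20,0)=58786 g(20,2)=90440 g(20,4)=87210 g(20,6)=62016 g(20,8)=33915 g(20,10)=14364 g(20,12)=4655 g(20,14)=1120 g(20,16)=189 g(20,18)=20 g(20,20)=1
t=21: g(21,-1)=58786 g(21,1)=149226 g(21,3)=177650 g(21,5)=149226 g(21,7)=95931 g(21,9)=48279 g(21,11)=19019 g(21,13)=5775 g(21,15)=1309 g(21,17)=209 g(21,19)=21 g(21,21)=1
t=22: g(22,0)=208012 g(22,2)=326876 g(22,4)=326876 g(22,6)=245157 g(22,8)=144210 g(22,10)=67298 g(22,12)=24794 g(22,14)=7084 g(22,16)=1518 g(22,18)=230 g(22,20)=22 g(22,22)=1
t=23: g(23,-1)=208012 g(23,1)=534888 g(23,3)=653752 g(23,5)=572033 g(23,7)=389367 g(23,9)=211508 g(23,11)=92092 g(23,13)=31878 g(23,15)=8602 g(23,17)=1748 g(23,19)=252 g(23,21)=23 g(23,23)=1
t=24: g(24,0)=742900 g(24,2)=1188640 g(24,4)=1225785 g(24,6)=961400 g(24,8)=600875 g(24,10)=303600 g(24,12)=123970 g(24,14)=40480 g(24,16)=10350 g(24,18)=2000 g(24,20)=275 g(24,22)=24 g(24,24)=1
Paths never hitting -2: Σ_s g(24,s) = 5200300
Paths hitting -2: 2^24 - 5200300 = 11576916
P = 11576916/16777216 = 2894229/4194304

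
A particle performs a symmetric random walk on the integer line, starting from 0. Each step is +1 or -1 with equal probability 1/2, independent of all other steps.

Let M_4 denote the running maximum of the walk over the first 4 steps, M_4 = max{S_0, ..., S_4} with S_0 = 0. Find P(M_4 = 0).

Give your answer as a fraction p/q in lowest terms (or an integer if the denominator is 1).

Let M_4 = max(S_0,...,S_4). Use the reflection principle: for j ≥ 1, #{paths with M_4 ≥ j} = #{S_4 ≥ j} + #{S_4 ≥ j+1}.
P(M_4 ≥ 0) = 1 since S_0 = 0, so #{M_4 ≥ 0} = 16.
#{M_4 ≥ 1} = #{S_4 ≥ 1} + #{S_4 ≥ 2} = 5 + 5 = 10.
#{M_4 = 0} = 16 - 10 = 6.
P(M_4 = 0) = 6/16 = 3/8

Answer: 3/8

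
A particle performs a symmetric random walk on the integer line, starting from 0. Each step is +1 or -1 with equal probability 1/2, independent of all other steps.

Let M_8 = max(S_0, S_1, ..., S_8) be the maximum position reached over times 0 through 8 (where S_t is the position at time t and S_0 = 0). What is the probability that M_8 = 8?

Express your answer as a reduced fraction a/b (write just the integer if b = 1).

Answer: 1/256

Derivation:
Let M_8 = max(S_0,...,S_8). Use the reflection principle: for j ≥ 1, #{paths with M_8 ≥ j} = #{S_8 ≥ j} + #{S_8 ≥ j+1}.
By reflection, #{M_8 ≥ 8} = #{S_8 ≥ 8} + #{S_8 ≥ 9} = 1 + 0 = 1.
#{M_8 ≥ 9} = #{S_8 ≥ 9} + #{S_8 ≥ 10} = 0 + 0 = 0.
#{M_8 = 8} = 1 - 0 = 1.
P(M_8 = 8) = 1/256 = 1/256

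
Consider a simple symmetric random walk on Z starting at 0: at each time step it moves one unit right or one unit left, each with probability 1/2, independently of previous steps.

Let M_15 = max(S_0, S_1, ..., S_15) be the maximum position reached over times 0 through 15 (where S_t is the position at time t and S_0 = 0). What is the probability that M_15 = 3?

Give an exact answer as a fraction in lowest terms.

Answer: 5005/32768

Derivation:
Let M_15 = max(S_0,...,S_15). Use the reflection principle: for j ≥ 1, #{paths with M_15 ≥ j} = #{S_15 ≥ j} + #{S_15 ≥ j+1}.
By reflection, #{M_15 ≥ 3} = #{S_15 ≥ 3} + #{S_15 ≥ 4} = 9949 + 4944 = 14893.
#{M_15 ≥ 4} = #{S_15 ≥ 4} + #{S_15 ≥ 5} = 4944 + 4944 = 9888.
#{M_15 = 3} = 14893 - 9888 = 5005.
P(M_15 = 3) = 5005/32768 = 5005/32768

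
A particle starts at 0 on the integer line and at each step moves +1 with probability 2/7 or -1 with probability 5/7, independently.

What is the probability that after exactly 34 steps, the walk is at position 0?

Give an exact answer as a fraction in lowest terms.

To be at 0 after 34 steps: need exactly 17 steps of +1 and 17 of -1.
Number of such sequences: C(34,17) = 2333606220
Each has probability (2/7)^17 · (5/7)^17 = 100000000000000000/54116956037952111668959660849
P = 2333606220 · 100000000000000000/54116956037952111668959660849 = 233360622000000000000000000/54116956037952111668959660849

Answer: 233360622000000000000000000/54116956037952111668959660849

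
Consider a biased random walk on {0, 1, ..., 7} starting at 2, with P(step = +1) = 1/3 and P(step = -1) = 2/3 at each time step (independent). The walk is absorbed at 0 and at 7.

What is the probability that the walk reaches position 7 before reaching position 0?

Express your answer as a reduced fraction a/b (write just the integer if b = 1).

Answer: 3/127

Derivation:
Biased walk: p = 1/3, q = 2/3, r = q/p = 2
Gambler's ruin: P(hit 7 before 0 | start at 2) = (1 - r^a)/(1 - r^N)
r^2 = 4; r^7 = 128
P = (1 - 4) / (1 - 128) = -3 / -127 = 3/127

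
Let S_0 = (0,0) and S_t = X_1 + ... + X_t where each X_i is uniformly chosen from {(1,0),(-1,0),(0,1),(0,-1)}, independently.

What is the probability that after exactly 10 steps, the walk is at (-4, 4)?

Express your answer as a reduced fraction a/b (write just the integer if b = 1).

Let h be the number of horizontal steps (so 10-h are vertical). To end at (-4,4) need (h-4)/2 right-steps and ((10-h)+4)/2 up-steps.
Sum over h with 4 ≤ h ≤ 6, h ≡ 0 (mod 2), 10-h ≡ 0 (mod 2):
h=4: C(10,4)·C(4,0)·C(6,5) = 210·1·6 = 1260
h=6: C(10,6)·C(6,1)·C(4,4) = 210·6·1 = 1260
Total favorable: 2520
Total paths: 4^10 = 1048576
P = 2520/1048576 = 315/131072

Answer: 315/131072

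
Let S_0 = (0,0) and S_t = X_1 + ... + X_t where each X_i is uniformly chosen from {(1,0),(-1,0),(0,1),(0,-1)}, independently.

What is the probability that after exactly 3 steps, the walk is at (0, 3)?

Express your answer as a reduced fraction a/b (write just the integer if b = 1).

Answer: 1/64

Derivation:
Let h be the number of horizontal steps (so 3-h are vertical). To end at (0,3) need (h+0)/2 right-steps and ((3-h)+3)/2 up-steps.
Sum over h with 0 ≤ h ≤ 0, h ≡ 0 (mod 2), 3-h ≡ 1 (mod 2):
h=0: C(3,0)·C(0,0)·C(3,3) = 1·1·1 = 1
Total favorable: 1
Total paths: 4^3 = 64
P = 1/64 = 1/64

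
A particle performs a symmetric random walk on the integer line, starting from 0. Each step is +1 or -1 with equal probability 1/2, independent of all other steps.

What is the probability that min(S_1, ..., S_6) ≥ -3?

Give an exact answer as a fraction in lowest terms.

Let f(t,s) = #length-t paths at position s with S_1..S_t all ≥ -3.
f(t,s) = f(t-1,s-1) + f(t-1,s+1) for s ≥ -3; f(t,s) = 0 for s < -3.
t=0: f(0,0)=1
t=1: f(1,-1)=1 f(1,1)=1
t=2: f(2,-2)=1 f(2,0)=2 f(2,2)=1
t=3: f(3,-3)=1 f(3,-1)=3 f(3,1)=3 f(3,3)=1
t=4: f(4,-2)=4 f(4,0)=6 f(4,2)=4 f(4,4)=1
t=5: f(5,-3)=4 f(5,-1)=10 f(5,1)=10 f(5,3)=5 f(5,5)=1
t=6: f(6,-2)=14 f(6,0)=20 f(6,2)=15 f(6,4)=6 f(6,6)=1
Σ_s f(6,s) = 56
P = 56/64 = 7/8

Answer: 7/8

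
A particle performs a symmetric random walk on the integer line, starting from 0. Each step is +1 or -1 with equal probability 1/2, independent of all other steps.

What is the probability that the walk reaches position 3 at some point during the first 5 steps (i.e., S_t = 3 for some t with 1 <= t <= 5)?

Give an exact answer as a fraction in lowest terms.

Count via complement. Let g(t,s) = #length-t paths at position s with S_1..S_t all ≠ 3.
g(t,s) = g(t-1,s-1) + g(t-1,s+1) for s ≠ 3; g(t,3) = 0.
t=0: g(0,0)=1
t=1: g(1,-1)=1 g(1,1)=1
t=2: g(2,-2)=1 g(2,0)=2 g(2,2)=1
t=3: g(3,-3)=1 g(3,-1)=3 g(3,1)=3
t=4: g(4,-4)=1 g(4,-2)=4 g(4,0)=6 g(4,2)=3
t=5: g(5,-5)=1 g(5,-3)=5 g(5,-1)=10 g(5,1)=9
Paths never hitting 3: Σ_s g(5,s) = 25
Paths hitting 3: 2^5 - 25 = 7
P = 7/32 = 7/32

Answer: 7/32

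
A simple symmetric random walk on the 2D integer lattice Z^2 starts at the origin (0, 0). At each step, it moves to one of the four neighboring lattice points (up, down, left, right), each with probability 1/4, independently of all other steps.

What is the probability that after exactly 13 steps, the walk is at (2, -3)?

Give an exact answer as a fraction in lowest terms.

Let h be the number of horizontal steps (so 13-h are vertical). To end at (2,-3) need (h+2)/2 right-steps and ((13-h)-3)/2 up-steps.
Sum over h with 2 ≤ h ≤ 10, h ≡ 0 (mod 2), 13-h ≡ 1 (mod 2):
h=2: C(13,2)·C(2,2)·C(11,4) = 78·1·330 = 25740
h=4: C(13,4)·C(4,3)·C(9,3) = 715·4·84 = 240240
h=6: C(13,6)·C(6,4)·C(7,2) = 1716·15·21 = 540540
h=8: C(13,8)·C(8,5)·C(5,1) = 1287·56·5 = 360360
h=10: C(13,10)·C(10,6)·C(3,0) = 286·210·1 = 60060
Total favorable: 1226940
Total paths: 4^13 = 67108864
P = 1226940/67108864 = 306735/16777216

Answer: 306735/16777216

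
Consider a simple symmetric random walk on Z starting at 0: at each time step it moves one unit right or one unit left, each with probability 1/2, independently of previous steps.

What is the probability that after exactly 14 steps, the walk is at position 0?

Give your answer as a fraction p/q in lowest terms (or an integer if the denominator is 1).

To return to 0 after 14 steps: need exactly 7 steps of +1 and 7 of -1.
Favorable paths: C(14,7) = 3432
Total paths: 2^14 = 16384
P = 3432/16384 = 429/2048

Answer: 429/2048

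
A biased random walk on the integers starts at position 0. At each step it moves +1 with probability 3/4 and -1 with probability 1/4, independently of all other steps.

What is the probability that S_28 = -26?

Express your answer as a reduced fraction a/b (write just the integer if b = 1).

Answer: 21/18014398509481984

Derivation:
To reach position -26 after 28 steps: need 1 step of +1 and 27 steps of -1.
Number of such sequences: C(28,1) = 28
Each has probability (3/4)^1 · (1/4)^27 = 3/72057594037927936
P = 28 · 3/72057594037927936 = 21/18014398509481984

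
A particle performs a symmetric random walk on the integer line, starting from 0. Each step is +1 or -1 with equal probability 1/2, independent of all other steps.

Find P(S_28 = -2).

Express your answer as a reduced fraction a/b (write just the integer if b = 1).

Answer: 2340135/16777216

Derivation:
To reach position -2 after 28 steps: need 13 steps of +1 and 15 of -1.
Favorable paths: C(28,13) = 37442160
Total paths: 2^28 = 268435456
P = 37442160/268435456 = 2340135/16777216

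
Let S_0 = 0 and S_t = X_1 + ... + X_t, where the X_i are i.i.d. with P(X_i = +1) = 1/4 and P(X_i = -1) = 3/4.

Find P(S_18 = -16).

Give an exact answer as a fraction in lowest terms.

Answer: 1162261467/34359738368

Derivation:
To reach position -16 after 18 steps: need 1 step of +1 and 17 steps of -1.
Number of such sequences: C(18,1) = 18
Each has probability (1/4)^1 · (3/4)^17 = 129140163/68719476736
P = 18 · 129140163/68719476736 = 1162261467/34359738368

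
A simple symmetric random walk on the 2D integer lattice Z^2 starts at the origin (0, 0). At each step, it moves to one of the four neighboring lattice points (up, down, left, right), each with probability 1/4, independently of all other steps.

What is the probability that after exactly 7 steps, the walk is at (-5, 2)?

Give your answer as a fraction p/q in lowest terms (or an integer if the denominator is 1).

Let h be the number of horizontal steps (so 7-h are vertical). To end at (-5,2) need (h-5)/2 right-steps and ((7-h)+2)/2 up-steps.
Sum over h with 5 ≤ h ≤ 5, h ≡ 1 (mod 2), 7-h ≡ 0 (mod 2):
h=5: C(7,5)·C(5,0)·C(2,2) = 21·1·1 = 21
Total favorable: 21
Total paths: 4^7 = 16384
P = 21/16384 = 21/16384

Answer: 21/16384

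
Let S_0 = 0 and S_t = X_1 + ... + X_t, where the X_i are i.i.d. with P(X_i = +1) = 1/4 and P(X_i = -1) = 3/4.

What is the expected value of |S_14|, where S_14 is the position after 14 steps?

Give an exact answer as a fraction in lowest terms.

Answer: 118302779/16777216

Derivation:
S_14 takes values m ≡ 0 (mod 2) with |m| ≤ 14; P(S_14=m) = C(14,(14+m)/2) · (1/4)^((14+m)/2) · (3/4)^((14-m)/2).
Distribution: P(S=-14)=4782969/268435456, P(S=-12)=11160261/134217728, P(S=-10)=48361131/268435456, P(S=-8)=16120377/67108864, P(S=-6)=59108049/268435456, P(S=-4)=19702683/134217728, P(S=-2)=19702683/268435456, P(S=0)=938223/33554432, P(S=2)=2189187/268435456, P(S=4)=243243/134217728, P(S=6)=81081/268435456, P(S=8)=2457/67108864, P(S=10)=819/268435456, P(S=12)=21/134217728, P(S=14)=1/268435456
E[|S_14|] = Σ_m |m|·P(S_14=m) = 118302779/16777216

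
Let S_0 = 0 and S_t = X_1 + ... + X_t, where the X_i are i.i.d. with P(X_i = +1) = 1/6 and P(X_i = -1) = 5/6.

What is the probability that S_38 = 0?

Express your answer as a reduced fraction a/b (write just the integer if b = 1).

Answer: 28089891910552978515625/15471637197735803319257923584

Derivation:
To be at 0 after 38 steps: need exactly 19 steps of +1 and 19 of -1.
Number of such sequences: C(38,19) = 35345263800
Each has probability (1/6)^19 · (5/6)^19 = 19073486328125/371319292745659279662190166016
P = 35345263800 · 19073486328125/371319292745659279662190166016 = 28089891910552978515625/15471637197735803319257923584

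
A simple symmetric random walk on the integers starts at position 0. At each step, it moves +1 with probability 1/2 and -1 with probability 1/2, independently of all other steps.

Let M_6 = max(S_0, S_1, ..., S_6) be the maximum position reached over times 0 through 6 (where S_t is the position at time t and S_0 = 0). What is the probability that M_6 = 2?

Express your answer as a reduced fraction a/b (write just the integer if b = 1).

Answer: 15/64

Derivation:
Let M_6 = max(S_0,...,S_6). Use the reflection principle: for j ≥ 1, #{paths with M_6 ≥ j} = #{S_6 ≥ j} + #{S_6 ≥ j+1}.
By reflection, #{M_6 ≥ 2} = #{S_6 ≥ 2} + #{S_6 ≥ 3} = 22 + 7 = 29.
#{M_6 ≥ 3} = #{S_6 ≥ 3} + #{S_6 ≥ 4} = 7 + 7 = 14.
#{M_6 = 2} = 29 - 14 = 15.
P(M_6 = 2) = 15/64 = 15/64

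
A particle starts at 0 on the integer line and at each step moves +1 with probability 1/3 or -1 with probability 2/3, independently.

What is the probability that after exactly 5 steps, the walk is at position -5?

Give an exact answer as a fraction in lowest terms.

To reach position -5 after 5 steps: need 0 steps of +1 and 5 steps of -1.
Number of such sequences: C(5,0) = 1
Each has probability (1/3)^0 · (2/3)^5 = 32/243
P = 1 · 32/243 = 32/243

Answer: 32/243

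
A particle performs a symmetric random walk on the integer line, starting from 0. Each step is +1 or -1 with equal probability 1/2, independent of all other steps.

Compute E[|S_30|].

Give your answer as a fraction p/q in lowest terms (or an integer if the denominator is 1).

Answer: 145422675/33554432

Derivation:
S_30 takes values m ≡ 0 (mod 2) with |m| ≤ 30; P(S_30=m) = C(30,(30+m)/2)/2^30.
Total paths: 2^30 = 1073741824
Distribution: P(S=-30)=1/1073741824, P(S=-28)=30/1073741824, P(S=-26)=435/1073741824, P(S=-24)=4060/1073741824, P(S=-22)=27405/1073741824, P(S=-20)=142506/1073741824, P(S=-18)=593775/1073741824, P(S=-16)=2035800/1073741824, P(S=-14)=5852925/1073741824, P(S=-12)=14307150/1073741824, P(S=-10)=30045015/1073741824, P(S=-8)=54627300/1073741824, P(S=-6)=86493225/1073741824, P(S=-4)=119759850/1073741824, P(S=-2)=145422675/1073741824, P(S=0)=155117520/1073741824, P(S=2)=145422675/1073741824, P(S=4)=119759850/1073741824, P(S=6)=86493225/1073741824, P(S=8)=54627300/1073741824, P(S=10)=30045015/1073741824, P(S=12)=14307150/1073741824, P(S=14)=5852925/1073741824, P(S=16)=2035800/1073741824, P(S=18)=593775/1073741824, P(S=20)=142506/1073741824, P(S=22)=27405/1073741824, P(S=24)=4060/1073741824, P(S=26)=435/1073741824, P(S=28)=30/1073741824, P(S=30)=1/1073741824
E[|S_30|] = Σ_m |m|·P(S_30=m) = 4653525600/1073741824 = 145422675/33554432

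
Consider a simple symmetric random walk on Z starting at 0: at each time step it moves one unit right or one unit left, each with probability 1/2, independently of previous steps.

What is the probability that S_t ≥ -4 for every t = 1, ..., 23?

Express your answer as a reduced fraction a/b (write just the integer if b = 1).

Answer: 2904739/4194304

Derivation:
Let f(t,s) = #length-t paths at position s with S_1..S_t all ≥ -4.
f(t,s) = f(t-1,s-1) + f(t-1,s+1) for s ≥ -4; f(t,s) = 0 for s < -4.
t=0: f(0,0)=1
t=1: f(1,-1)=1 f(1,1)=1
t=2: f(2,-2)=1 f(2,0)=2 f(2,2)=1
t=3: f(3,-3)=1 f(3,-1)=3 f(3,1)=3 f(3,3)=1
t=4: f(4,-4)=1 f(4,-2)=4 f(4,0)=6 f(4,2)=4 f(4,4)=1
t=5: f(5,-3)=5 f(5,-1)=10 f(5,1)=10 f(5,3)=5 f(5,5)=1
t=6: f(6,-4)=5 f(6,-2)=15 f(6,0)=20 f(6,2)=15 f(6,4)=6 f(6,6)=1
t=7: f(7,-3)=20 f(7,-1)=35 f(7,1)=35 f(7,3)=21 f(7,5)=7 f(7,7)=1
t=8: f(8,-4)=20 f(8,-2)=55 f(8,0)=70 f(8,2)=56 f(8,4)=28 f(8,6)=8 f(8,8)=1
t=9: f(9,-3)=75 f(9,-1)=125 f(9,1)=126 f(9,3)=84 f(9,5)=36 f(9,7)=9 f(9,9)=1
t=10: f(10,-4)=75 f(10,-2)=200 f(10,0)=251 f(10,2)=210 f(10,4)=120 f(10,6)=45 f(10,8)=10 f(10,10)=1
t=11: f(11,-3)=275 f(11,-1)=451 f(11,1)=461 f(11,3)=330 f(11,5)=165 f(11,7)=55 f(11,9)=11 f(11,11)=1
t=12: f(12,-4)=275 f(12,-2)=726 f(12,0)=912 f(12,2)=791 f(12,4)=495 f(12,6)=220 f(12,8)=66 f(12,10)=12 f(12,12)=1
t=13: f(13,-3)=1001 f(13,-1)=1638 f(13,1)=1703 f(13,3)=1286 f(13,5)=715 f(13,7)=286 f(13,9)=78 f(13,11)=13 f(13,13)=1
t=14: f(14,-4)=1001 f(14,-2)=2639 f(14,0)=3341 f(14,2)=2989 f(14,4)=2001 f(14,6)=1001 f(14,8)=364 f(14,10)=91 f(14,12)=14 f(14,14)=1
t=15: f(15,-3)=3640 f(15,-1)=5980 f(15,1)=6330 f(15,3)=4990 f(15,5)=3002 f(15,7)=1365 f(15,9)=455 f(15,11)=105 f(15,13)=15 f(15,15)=1
t=16: f(16,-4)=3640 f(16,-2)=9620 f(16,0)=12310 f(16,2)=11320 f(16,4)=7992 f(16,6)=4367 f(16,8)=1820 f(16,10)=560 f(16,12)=120 f(16,14)=16 f(16,16)=1
t=17: f(17,-3)=13260 f(17,-1)=21930 f(17,1)=23630 f(17,3)=19312 f(17,5)=12359 f(17,7)=6187 f(17,9)=2380 f(17,11)=680 f(17,13)=136 f(17,15)=17 f(17,17)=1
t=18: f(18,-4)=13260 f(18,-2)=35190 f(18,0)=45560 f(18,2)=42942 f(18,4)=31671 f(18,6)=18546 f(18,8)=8567 f(18,10)=3060 f(18,12)=816 f(18,14)=153 f(18,16)=18 f(18,18)=1
t=19: f(19,-3)=48450 f(19,-1)=80750 f(19,1)=88502 f(19,3)=74613 f(19,5)=50217 f(19,7)=27113 f(19,9)=11627 f(19,11)=3876 f(19,13)=969 f(19,15)=171 f(19,17)=19 f(19,19)=1
t=20: f(20,-4)=48450 f(20,-2)=129200 f(20,0)=169252 f(20,2)=163115 f(20,4)=124830 f(20,6)=77330 f(20,8)=38740 f(20,10)=15503 f(20,12)=4845 f(20,14)=1140 f(20,16)=190 f(20,18)=20 f(20,20)=1
t=21: f(21,-3)=177650 f(21,-1)=298452 f(21,1)=332367 f(21,3)=287945 f(21,5)=202160 f(21,7)=116070 f(21,9)=54243 f(21,11)=20348 f(21,13)=5985 f(21,15)=1330 f(21,17)=210 f(21,19)=21 f(21,21)=1
t=22: f(22,-4)=177650 f(22,-2)=476102 f(22,0)=630819 f(22,2)=620312 f(22,4)=490105 f(22,6)=318230 f(22,8)=170313 f(22,10)=74591 f(22,12)=26333 f(22,14)=7315 f(22,16)=1540 f(22,18)=231 f(22,20)=22 f(22,22)=1
t=23: f(23,-3)=653752 f(23,-1)=1106921 f(23,1)=1251131 f(23,3)=1110417 f(23,5)=808335 f(23,7)=488543 f(23,9)=244904 f(23,11)=100924 f(23,13)=33648 f(23,15)=8855 f(23,17)=1771 f(23,19)=253 f(23,21)=23 f(23,23)=1
Σ_s f(23,s) = 5809478
P = 5809478/8388608 = 2904739/4194304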